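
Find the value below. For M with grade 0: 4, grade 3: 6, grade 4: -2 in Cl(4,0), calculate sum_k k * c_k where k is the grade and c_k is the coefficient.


Grade-weighted sum = sum of grade_k * coefficient_k
0*4 = 0
3*6 = 18
4*(-2) = -8
Total = 0 + 18 + (-8) = 10


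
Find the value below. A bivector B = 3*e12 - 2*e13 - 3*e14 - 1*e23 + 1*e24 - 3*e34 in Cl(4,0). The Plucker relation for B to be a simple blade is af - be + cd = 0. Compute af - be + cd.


Plucker relation: af - be + cd
a*f = 3*(-3) = -9
b*e = (-2)*1 = -2
c*d = (-3)*(-1) = 3
af - be + cd = -9 - (-2) + 3
= -4


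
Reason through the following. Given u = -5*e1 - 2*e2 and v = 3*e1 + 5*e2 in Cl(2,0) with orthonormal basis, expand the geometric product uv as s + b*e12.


Expand: (-5*e1 - 2*e2)(3*e1 + 5*e2)
= (-5)*3*e1e1 + (-5)*5*e1e2 + (-2)*3*e2e1 + (-2)*5*e2e2
Using e1^2 = e2^2 = 1, e2e1 = -e1e2:
Scalar part s = (-5)*3 + (-2)*5 = -15 + (-10) = -25
Bivector part b = (-5)*5 - (-2)*3 = -25 - (-6) = -19
uv = -25 - 19*e12


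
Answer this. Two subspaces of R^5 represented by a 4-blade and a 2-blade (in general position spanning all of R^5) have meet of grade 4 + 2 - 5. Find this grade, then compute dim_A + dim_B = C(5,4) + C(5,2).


Meet grade = grade(A) + grade(B) - n
= 4 + 2 - 5 = 1
C(5,4) = 5
C(5,2) = 10
dim_A + dim_B = 5 + 10 = 15


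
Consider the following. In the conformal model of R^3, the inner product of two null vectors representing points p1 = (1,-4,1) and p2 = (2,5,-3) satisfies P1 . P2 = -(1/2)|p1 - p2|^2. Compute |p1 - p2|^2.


p1 - p2 = (-1, -9, 4)
|p1 - p2|^2 = (-1)^2 + (-9)^2 + 4^2
= 1 + 81 + 16
= 98


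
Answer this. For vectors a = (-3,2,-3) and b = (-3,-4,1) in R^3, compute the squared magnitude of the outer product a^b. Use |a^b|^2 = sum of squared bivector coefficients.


a wedge b = (a1*b2 - a2*b1)*e12 + (a1*b3 - a3*b1)*e13 + (a2*b3 - a3*b2)*e23
e12 coeff: (-3)*(-4) - 2*(-3) = 12 - (-6) = 18
e13 coeff: (-3)*1 - (-3)*(-3) = -3 - 9 = -12
e23 coeff: 2*1 - (-3)*(-4) = 2 - 12 = -10
|a wedge b|^2 = 18^2 + (-12)^2 + (-10)^2
= 324 + 144 + 100
= 568


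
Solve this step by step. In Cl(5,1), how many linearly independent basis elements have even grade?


Even subalgebra dimension = 2^(n-1)
n = 5 + 1 = 6
2^(6 - 1) = 2^5 = 32
Verification: sum of C(6,k) for even k = 1 + 15 + 15 + 1 = 32
Result = 32


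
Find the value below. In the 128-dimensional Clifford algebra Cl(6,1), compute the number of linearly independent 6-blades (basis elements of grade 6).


Number of grade-k basis blades in Cl(p,q) with n = p + q is C(n, k).
n = 6 + 1 = 7
C(7, 6) = 7! / (6! * 1!)
= 5040 / (720 * 1)
= 7


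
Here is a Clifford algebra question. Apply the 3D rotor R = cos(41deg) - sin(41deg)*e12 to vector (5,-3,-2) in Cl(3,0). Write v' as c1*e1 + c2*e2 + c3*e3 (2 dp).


Rotor R = cos(41deg) - sin(41deg)*e12
Rotation angle theta = 2 * 41 = 82 degrees in the e12 plane (e1 -> e2).
The component perpendicular to the plane (e3) is invariant: v'_3 = v3 = -2.00
cos(82deg) = 0.1392, sin(82deg) = 0.9903
v'_1 = v1*cos(theta) - v2*sin(theta) = 5*0.1392 - (-3)*0.9903 = 3.67
v'_2 = v1*sin(theta) + v2*cos(theta) = 5*0.9903 + (-3)*0.1392 = 4.53
v' = 3.67*e1 + 4.53*e2 - 2.00*e3


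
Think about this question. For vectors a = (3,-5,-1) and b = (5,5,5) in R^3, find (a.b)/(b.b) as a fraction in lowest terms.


Projection coefficient = (a . b) / (b . b)
a . b = 3*5 + (-5)*5 + (-1)*5
= 15 + (-25) + (-5) = -15
b . b = 5^2 + 5^2 + 5^2
= 25 + 25 + 25 = 75
Coefficient = -15/75
In lowest terms: -1/5


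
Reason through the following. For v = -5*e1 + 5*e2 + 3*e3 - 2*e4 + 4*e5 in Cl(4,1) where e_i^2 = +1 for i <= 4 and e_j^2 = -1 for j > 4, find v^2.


v^2 = sum of c_i^2 * e_i^2
Positive signature terms (e_i^2 = +1): (-5)^2 + 5^2 + 3^2 + (-2)^2 = 63
Negative signature terms (e_j^2 = -1): 4^2 = 16
v^2 = 63 - 16 = 47


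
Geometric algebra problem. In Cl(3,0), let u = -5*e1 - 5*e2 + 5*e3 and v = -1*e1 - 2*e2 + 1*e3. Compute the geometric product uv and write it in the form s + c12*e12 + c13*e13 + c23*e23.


In Cl(3,0): e_i^2 = 1, e_ie_j = -e_je_i for i != j.
Scalar part = u . v = (-5)*(-1) + (-5)*(-2) + 5*1
= 5 + 10 + 5 = 20
e12 coeff = (-5)*(-2) - (-5)*(-1) = 10 - 5 = 5
e13 coeff = (-5)*1 - 5*(-1) = -5 - (-5) = 0
e23 coeff = (-5)*1 - 5*(-2) = -5 - (-10) = 5
uv = 20 + 5*e12 + 0*e13 + 5*e23


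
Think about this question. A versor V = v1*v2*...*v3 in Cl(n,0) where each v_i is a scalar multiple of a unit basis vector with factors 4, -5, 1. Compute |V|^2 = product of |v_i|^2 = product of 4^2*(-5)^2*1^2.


Each vector v_i has |v_i|^2 = s_i^2
Squared scales: 4^2 = 16, (-5)^2 = 25, 1^2 = 1
|V|^2 = 16 * 25 * 1
= 400


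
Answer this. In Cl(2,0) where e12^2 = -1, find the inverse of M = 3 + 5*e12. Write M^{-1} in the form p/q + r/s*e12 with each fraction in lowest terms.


M = 3 + 5*e12, where e12^2 = -1.
Since M commutes with its reverse ~M = a - b*e12, M * ~M = a^2 - b^2*e12^2 = a^2 + b^2.
So M^{-1} = ~M / (a^2 + b^2) = (a - b*e12)/(a^2 + b^2).
a^2 + b^2 = 9 + 25 = 34
Scalar part = 3/34 = 3/34
Bivector coeff = -5/34 = -5/34
M^{-1} = 3/34 - 5/34*e12


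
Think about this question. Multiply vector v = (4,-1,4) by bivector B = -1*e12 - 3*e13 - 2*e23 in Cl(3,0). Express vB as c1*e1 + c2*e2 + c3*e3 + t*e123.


vB has grade-1 (vector) and grade-3 (trivector) parts: vB = (v _| B) + (v ^ B).
Vector part <vB>_1:
  e1: -v2*b12 - v3*b13 = -(-1)*(-1) - (4)*(-3) = 11
  e2: v1*b12 - v3*b23 = (4)*(-1) - (4)*(-2) = 4
  e3: v1*b13 + v2*b23 = (4)*(-3) + (-1)*(-2) = -10
Trivector part <vB>_3:
  e123: v1*b23 - v2*b13 + v3*b12 = (4)*(-2) - (-1)*(-3) + (4)*(-1) = -15
vB = 11*e1 + 4*e2 - 10*e3 - 15*e123


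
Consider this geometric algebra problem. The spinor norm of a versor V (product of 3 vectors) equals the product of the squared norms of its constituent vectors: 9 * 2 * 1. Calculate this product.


Spinor norm N(V) = |v1|^2 * |v2|^2 * ... * |v3|^2
= 9 * 2 * 1
Running product: 9, 18, 18
N(V) = 18


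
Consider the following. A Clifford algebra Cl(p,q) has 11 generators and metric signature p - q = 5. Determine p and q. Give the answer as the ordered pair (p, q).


We need p + q = 11 and p - q = 5.
Adding: 2p = 11 + 5 = 16, so p = 8.
Then q = 11 - 8 = 3.
(p, q) = (8, 3)


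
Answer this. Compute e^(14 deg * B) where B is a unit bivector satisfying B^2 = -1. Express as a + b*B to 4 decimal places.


For a unit bivector B with B^2 = -1, the exponential series gives
e^(theta*B) = cos(theta) + sin(theta)*B (the GA analogue of Euler's formula).
theta = 14 degrees = 0.244346 rad
cos(14 deg) = 0.9703
sin(14 deg) = 0.2419
exp(theta*B) = 0.9703 + 0.2419*B


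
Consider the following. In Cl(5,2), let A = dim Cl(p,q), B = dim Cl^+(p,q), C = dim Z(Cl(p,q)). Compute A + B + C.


n = 5 + 2 = 7
Total dim = 2^7 = 128
Even subalgebra dim = 2^6 = 64
n is odd, so center dim = 2
Sum = 128 + 64 + 2 = 194


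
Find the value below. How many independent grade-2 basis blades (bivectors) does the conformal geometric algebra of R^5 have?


The conformal model of R^5 uses Cl(6,1) with m = 5 + 2 = 7 generators.
Number of grade-2 blades = C(m, 2) = C(7, 2)
= 7*6/2 = 21


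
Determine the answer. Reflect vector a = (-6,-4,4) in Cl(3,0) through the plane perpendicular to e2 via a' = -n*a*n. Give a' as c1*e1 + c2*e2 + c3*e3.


Reflection formula: a' = -n*a*n, with n = e2 (unit vector, n^2 = 1).
For reflection through hyperplane perp to e2:
The component along e2 flips sign, others stay.
a = (-6, -4, 4)
a' = (-6, 4, 4)
a' = -6*e1 + 4*e2 + 4*e3


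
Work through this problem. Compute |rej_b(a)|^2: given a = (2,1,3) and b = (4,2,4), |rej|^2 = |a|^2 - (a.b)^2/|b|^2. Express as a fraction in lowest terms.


|a|^2 = 2^2 + 1^2 + 3^2 = 14
|b|^2 = 4^2 + 2^2 + 4^2 = 36
a . b = 2*4 + 1*2 + 3*4 = 22
(a.b)^2 = 22^2 = 484
|rej|^2 = 14 - 484/36
= (504 - 484)/36
= 20/36
In lowest terms: 5/9


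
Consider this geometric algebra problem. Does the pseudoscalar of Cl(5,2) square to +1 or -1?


The pseudoscalar I = e1...e_n (product of all n generators) of Cl(p,q) satisfies I^2 = (-1)^(q + n(n-1)/2).
p = 5, q = 2, n = p + q = 7
n(n-1)/2 = 7 * 6 / 2 = 21
Exponent = q + n(n-1)/2 = 2 + 21 = 23
I^2 = (-1)^23 = -1


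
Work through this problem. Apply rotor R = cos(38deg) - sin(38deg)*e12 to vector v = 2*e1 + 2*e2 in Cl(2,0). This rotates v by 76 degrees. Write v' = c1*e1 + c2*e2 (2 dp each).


Rotor R = cos(38deg) - sin(38deg)*e12
Rotation angle theta = 2 * 38 = 76 degrees
v' = R*v*~R rotates v by theta.
cos(76deg) = 0.2419, sin(76deg) = 0.9703
v'_1 = 2*cos(76deg) - 2*sin(76deg)
= 2*0.2419 - 2*0.9703
= -1.46
v'_2 = 2*sin(76deg) + 2*cos(76deg)
= 2*0.9703 + 2*0.2419
= 2.42
v' = -1.46*e1 + 2.42*e2


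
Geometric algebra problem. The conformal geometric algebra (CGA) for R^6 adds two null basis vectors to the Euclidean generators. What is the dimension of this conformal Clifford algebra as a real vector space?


The conformal model of R^6 uses Cl(7,1): the 6 Euclidean generators plus two extra orthogonal generators e+ (e+^2 = +1) and e- (e-^2 = -1), from which the null vectors e0, einf are built.
Number of generators m = 6 + 2 = 8.
dim Cl(p,q) = 2^m = 2^8 = 256


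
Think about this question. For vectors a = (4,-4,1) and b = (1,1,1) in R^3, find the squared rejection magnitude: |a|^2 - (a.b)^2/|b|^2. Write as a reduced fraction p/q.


|a|^2 = 4^2 + (-4)^2 + 1^2 = 33
|b|^2 = 1^2 + 1^2 + 1^2 = 3
a . b = 4*1 + (-4)*1 + 1*1 = 1
(a.b)^2 = 1^2 = 1
|rej|^2 = 33 - 1/3
= (99 - 1)/3
= 98/3
In lowest terms: 98/3


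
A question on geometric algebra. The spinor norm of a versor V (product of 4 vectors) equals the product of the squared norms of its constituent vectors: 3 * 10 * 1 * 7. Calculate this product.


Spinor norm N(V) = |v1|^2 * |v2|^2 * ... * |v4|^2
= 3 * 10 * 1 * 7
Running product: 3, 30, 30, 210
N(V) = 210


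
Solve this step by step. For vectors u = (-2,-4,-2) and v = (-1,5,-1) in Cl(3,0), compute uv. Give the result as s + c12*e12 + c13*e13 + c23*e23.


In Cl(3,0): e_i^2 = 1, e_ie_j = -e_je_i for i != j.
Scalar part = u . v = (-2)*(-1) + (-4)*5 + (-2)*(-1)
= 2 + (-20) + 2 = -16
e12 coeff = (-2)*5 - (-4)*(-1) = -10 - 4 = -14
e13 coeff = (-2)*(-1) - (-2)*(-1) = 2 - 2 = 0
e23 coeff = (-4)*(-1) - (-2)*5 = 4 - (-10) = 14
uv = -16 - 14*e12 + 0*e13 + 14*e23


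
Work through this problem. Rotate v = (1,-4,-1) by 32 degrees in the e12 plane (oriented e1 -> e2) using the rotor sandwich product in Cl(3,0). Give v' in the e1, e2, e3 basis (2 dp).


Rotor R = cos(16deg) - sin(16deg)*e12
Rotation angle theta = 2 * 16 = 32 degrees in the e12 plane (e1 -> e2).
The component perpendicular to the plane (e3) is invariant: v'_3 = v3 = -1.00
cos(32deg) = 0.8480, sin(32deg) = 0.5299
v'_1 = v1*cos(theta) - v2*sin(theta) = 1*0.8480 - (-4)*0.5299 = 2.97
v'_2 = v1*sin(theta) + v2*cos(theta) = 1*0.5299 + (-4)*0.8480 = -2.86
v' = 2.97*e1 - 2.86*e2 - 1.00*e3


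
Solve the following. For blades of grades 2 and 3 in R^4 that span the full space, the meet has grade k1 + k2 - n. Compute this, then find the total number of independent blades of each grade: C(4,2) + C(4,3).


Meet grade = grade(A) + grade(B) - n
= 2 + 3 - 4 = 1
C(4,2) = 6
C(4,3) = 4
dim_A + dim_B = 6 + 4 = 10


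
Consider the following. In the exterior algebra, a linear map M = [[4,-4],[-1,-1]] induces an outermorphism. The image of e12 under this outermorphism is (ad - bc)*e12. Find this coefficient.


The outermorphism of a linear map f sends e1^e2 to f(e1)^f(e2).
f(e1) = 4*e1 - 1*e2
f(e2) = -4*e1 - 1*e2
f(e1) ^ f(e2) = (4*e1 - 1*e2) ^ (-4*e1 - 1*e2)
= 4*(-1)*e12 + (-1)*(-4)*e21
= (-4 - 4)*e12
= -8*e12
Coefficient = -8


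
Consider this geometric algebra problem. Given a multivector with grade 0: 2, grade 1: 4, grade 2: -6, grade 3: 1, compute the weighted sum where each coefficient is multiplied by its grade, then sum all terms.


Grade-weighted sum = sum of grade_k * coefficient_k
0*2 = 0
1*4 = 4
2*(-6) = -12
3*1 = 3
Total = 0 + 4 + (-12) + 3 = -5


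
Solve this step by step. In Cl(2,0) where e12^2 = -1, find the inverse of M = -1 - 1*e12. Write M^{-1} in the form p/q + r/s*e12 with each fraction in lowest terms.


M = -1 - 1*e12, where e12^2 = -1.
Since M commutes with its reverse ~M = a - b*e12, M * ~M = a^2 - b^2*e12^2 = a^2 + b^2.
So M^{-1} = ~M / (a^2 + b^2) = (a - b*e12)/(a^2 + b^2).
a^2 + b^2 = 1 + 1 = 2
Scalar part = -1/2 = -1/2
Bivector coeff = 1/2 = 1/2
M^{-1} = -1/2 + 1/2*e12


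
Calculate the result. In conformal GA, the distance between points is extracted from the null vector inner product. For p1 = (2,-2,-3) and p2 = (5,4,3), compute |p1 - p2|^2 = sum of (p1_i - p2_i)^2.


p1 - p2 = (-3, -6, -6)
|p1 - p2|^2 = (-3)^2 + (-6)^2 + (-6)^2
= 9 + 36 + 36
= 81


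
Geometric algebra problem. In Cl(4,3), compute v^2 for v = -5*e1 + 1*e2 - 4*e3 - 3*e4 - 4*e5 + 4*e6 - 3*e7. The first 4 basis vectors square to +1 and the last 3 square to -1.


v^2 = sum of c_i^2 * e_i^2
Positive signature terms (e_i^2 = +1): (-5)^2 + 1^2 + (-4)^2 + (-3)^2 = 51
Negative signature terms (e_j^2 = -1): (-4)^2 + 4^2 + (-3)^2 = 41
v^2 = 51 - 41 = 10


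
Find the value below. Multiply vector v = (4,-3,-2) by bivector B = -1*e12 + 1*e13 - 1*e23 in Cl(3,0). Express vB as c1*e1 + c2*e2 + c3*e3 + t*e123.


vB has grade-1 (vector) and grade-3 (trivector) parts: vB = (v _| B) + (v ^ B).
Vector part <vB>_1:
  e1: -v2*b12 - v3*b13 = -(-3)*(-1) - (-2)*(1) = -1
  e2: v1*b12 - v3*b23 = (4)*(-1) - (-2)*(-1) = -6
  e3: v1*b13 + v2*b23 = (4)*(1) + (-3)*(-1) = 7
Trivector part <vB>_3:
  e123: v1*b23 - v2*b13 + v3*b12 = (4)*(-1) - (-3)*(1) + (-2)*(-1) = 1
vB = -1*e1 - 6*e2 + 7*e3 + 1*e123


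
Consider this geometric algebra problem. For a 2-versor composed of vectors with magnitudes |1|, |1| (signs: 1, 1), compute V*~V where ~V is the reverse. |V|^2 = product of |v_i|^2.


Each vector v_i has |v_i|^2 = s_i^2
Squared scales: 1^2 = 1, 1^2 = 1
|V|^2 = 1 * 1
= 1


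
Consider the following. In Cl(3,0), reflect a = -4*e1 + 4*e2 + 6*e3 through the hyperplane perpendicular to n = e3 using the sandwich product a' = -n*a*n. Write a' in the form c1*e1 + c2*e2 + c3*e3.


Reflection formula: a' = -n*a*n, with n = e3 (unit vector, n^2 = 1).
For reflection through hyperplane perp to e3:
The component along e3 flips sign, others stay.
a = (-4, 4, 6)
a' = (-4, 4, -6)
a' = -4*e1 + 4*e2 - 6*e3


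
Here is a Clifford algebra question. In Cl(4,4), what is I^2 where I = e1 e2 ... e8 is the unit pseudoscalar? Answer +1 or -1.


The pseudoscalar I = e1...e_n (product of all n generators) of Cl(p,q) satisfies I^2 = (-1)^(q + n(n-1)/2).
p = 4, q = 4, n = p + q = 8
n(n-1)/2 = 8 * 7 / 2 = 28
Exponent = q + n(n-1)/2 = 4 + 28 = 32
I^2 = (-1)^32 = +1


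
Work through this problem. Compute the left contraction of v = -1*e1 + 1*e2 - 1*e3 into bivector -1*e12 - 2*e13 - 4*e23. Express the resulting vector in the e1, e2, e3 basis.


Left contraction v _| B = <vB>_1 (grade-1 part of the geometric product vB).
Using e1_|e12 = e2, e2_|e12 = -e1, e1_|e13 = e3, e3_|e13 = -e1, e2_|e23 = e3, e3_|e23 = -e2:
e1 coeff: -v2*b12 - v3*b13 = -(1)*(-1) - (-1)*(-2) = -1
e2 coeff: v1*b12 - v3*b23 = (-1)*(-1) - (-1)*(-4) = -3
e3 coeff: v1*b13 + v2*b23 = (-1)*(-2) + (1)*(-4) = -2
v _| B = -1*e1 - 3*e2 - 2*e3


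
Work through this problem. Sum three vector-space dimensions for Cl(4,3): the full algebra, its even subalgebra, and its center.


n = 4 + 3 = 7
Total dim = 2^7 = 128
Even subalgebra dim = 2^6 = 64
n is odd, so center dim = 2
Sum = 128 + 64 + 2 = 194


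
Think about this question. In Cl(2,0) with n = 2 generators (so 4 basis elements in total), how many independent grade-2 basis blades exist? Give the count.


Number of grade-k basis blades in Cl(p,q) with n = p + q is C(n, k).
n = 2 + 0 = 2
C(2, 2) = 2! / (2! * 0!)
= 2 / (2 * 1)
= 1


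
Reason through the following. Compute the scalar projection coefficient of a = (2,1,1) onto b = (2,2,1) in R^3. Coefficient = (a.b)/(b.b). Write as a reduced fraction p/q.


Projection coefficient = (a . b) / (b . b)
a . b = 2*2 + 1*2 + 1*1
= 4 + 2 + 1 = 7
b . b = 2^2 + 2^2 + 1^2
= 4 + 4 + 1 = 9
Coefficient = 7/9
In lowest terms: 7/9


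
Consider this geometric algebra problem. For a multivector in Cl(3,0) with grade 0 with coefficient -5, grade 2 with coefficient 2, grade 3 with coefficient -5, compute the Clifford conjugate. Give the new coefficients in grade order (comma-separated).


Clifford conjugate sign for grade k: (-1)^(k(k+1)/2)
Grade 0: (-1)^(0*1/2) = (-1)^0 = 1, coeff -5 -> -5
Grade 2: (-1)^(2*3/2) = (-1)^3 = -1, coeff 2 -> -2
Grade 3: (-1)^(3*4/2) = (-1)^6 = 1, coeff -5 -> -5
Conjugated coefficients: -5, -2, -5


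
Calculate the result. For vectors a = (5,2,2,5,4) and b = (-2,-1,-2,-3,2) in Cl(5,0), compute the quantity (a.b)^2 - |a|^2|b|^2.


a . b = 5*(-2) + 2*(-1) + 2*(-2) + 5*(-3) + 4*2
= -10 + (-2) + (-4) + (-15) + 8 = -23
|a|^2 = 5^2 + 2^2 + 2^2 + 5^2 + 4^2 = 74
|b|^2 = (-2)^2 + (-1)^2 + (-2)^2 + (-3)^2 + 2^2 = 22
(a.b)^2 = (-23)^2 = 529
|a|^2 * |b|^2 = 74 * 22 = 1628
Result = 529 - 1628 = -1099


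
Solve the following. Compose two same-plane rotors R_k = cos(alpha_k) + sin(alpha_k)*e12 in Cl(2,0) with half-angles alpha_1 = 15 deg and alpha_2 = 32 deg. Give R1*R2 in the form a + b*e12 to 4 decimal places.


Same-plane rotors commute and their half-angles add:
R1*R2 = cos(a1 + a2) + sin(a1 + a2)*e12.
a1 + a2 = 15 + 32 = 47 deg
cos(47 deg) = 0.6820
sin(47 deg) = 0.7314
R1*R2 = 0.6820 + 0.7314*e12


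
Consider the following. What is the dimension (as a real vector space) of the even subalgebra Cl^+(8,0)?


Even subalgebra dimension = 2^(n-1)
n = 8 + 0 = 8
2^(8 - 1) = 2^7 = 128
Verification: sum of C(8,k) for even k = 1 + 28 + 70 + 28 + 1 = 128
Result = 128


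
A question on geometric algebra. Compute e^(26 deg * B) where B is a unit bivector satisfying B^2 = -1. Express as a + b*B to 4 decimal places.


For a unit bivector B with B^2 = -1, the exponential series gives
e^(theta*B) = cos(theta) + sin(theta)*B (the GA analogue of Euler's formula).
theta = 26 degrees = 0.453786 rad
cos(26 deg) = 0.8988
sin(26 deg) = 0.4384
exp(theta*B) = 0.8988 + 0.4384*B


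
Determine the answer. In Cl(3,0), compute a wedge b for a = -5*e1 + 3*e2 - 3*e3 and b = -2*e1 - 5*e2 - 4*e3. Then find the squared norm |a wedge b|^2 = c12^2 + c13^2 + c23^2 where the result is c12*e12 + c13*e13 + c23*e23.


a wedge b = (a1*b2 - a2*b1)*e12 + (a1*b3 - a3*b1)*e13 + (a2*b3 - a3*b2)*e23
e12 coeff: (-5)*(-5) - 3*(-2) = 25 - (-6) = 31
e13 coeff: (-5)*(-4) - (-3)*(-2) = 20 - 6 = 14
e23 coeff: 3*(-4) - (-3)*(-5) = -12 - 15 = -27
|a wedge b|^2 = 31^2 + 14^2 + (-27)^2
= 961 + 196 + 729
= 1886


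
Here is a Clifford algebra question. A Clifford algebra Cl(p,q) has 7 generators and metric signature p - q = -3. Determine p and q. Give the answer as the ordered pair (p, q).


We need p + q = 7 and p - q = -3.
Adding: 2p = 7 + (-3) = 4, so p = 2.
Then q = 7 - 2 = 5.
(p, q) = (2, 5)


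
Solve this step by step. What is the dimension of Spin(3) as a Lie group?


Spin(n) double-covers SO(n); both have Lie algebra so(n) of dimension n(n-1)/2.
n = 3
n(n-1) = 3 * 2 = 6
dim Spin(3) = 6/2 = 3


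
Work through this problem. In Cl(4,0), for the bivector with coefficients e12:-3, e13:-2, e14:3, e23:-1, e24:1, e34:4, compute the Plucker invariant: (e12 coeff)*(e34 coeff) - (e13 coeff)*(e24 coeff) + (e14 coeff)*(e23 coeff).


Plucker relation: af - be + cd
a*f = (-3)*4 = -12
b*e = (-2)*1 = -2
c*d = 3*(-1) = -3
af - be + cd = -12 - (-2) + (-3)
= -13


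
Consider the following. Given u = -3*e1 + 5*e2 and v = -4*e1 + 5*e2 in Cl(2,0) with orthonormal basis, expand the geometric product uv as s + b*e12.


Expand: (-3*e1 + 5*e2)(-4*e1 + 5*e2)
= (-3)*(-4)*e1e1 + (-3)*5*e1e2 + 5*(-4)*e2e1 + 5*5*e2e2
Using e1^2 = e2^2 = 1, e2e1 = -e1e2:
Scalar part s = (-3)*(-4) + 5*5 = 12 + 25 = 37
Bivector part b = (-3)*5 - 5*(-4) = -15 - (-20) = 5
uv = 37 + 5*e12


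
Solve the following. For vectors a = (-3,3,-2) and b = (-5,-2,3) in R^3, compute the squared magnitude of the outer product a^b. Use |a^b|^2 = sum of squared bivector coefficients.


a wedge b = (a1*b2 - a2*b1)*e12 + (a1*b3 - a3*b1)*e13 + (a2*b3 - a3*b2)*e23
e12 coeff: (-3)*(-2) - 3*(-5) = 6 - (-15) = 21
e13 coeff: (-3)*3 - (-2)*(-5) = -9 - 10 = -19
e23 coeff: 3*3 - (-2)*(-2) = 9 - 4 = 5
|a wedge b|^2 = 21^2 + (-19)^2 + 5^2
= 441 + 361 + 25
= 827


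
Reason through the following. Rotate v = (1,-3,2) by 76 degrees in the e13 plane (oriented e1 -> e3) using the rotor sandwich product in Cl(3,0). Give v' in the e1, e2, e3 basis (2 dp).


Rotor R = cos(38deg) - sin(38deg)*e13
Rotation angle theta = 2 * 38 = 76 degrees in the e13 plane (e1 -> e3).
The component perpendicular to the plane (e2) is invariant: v'_2 = v2 = -3.00
cos(76deg) = 0.2419, sin(76deg) = 0.9703
v'_1 = v1*cos(theta) - v3*sin(theta) = 1*0.2419 - 2*0.9703 = -1.70
v'_3 = v1*sin(theta) + v3*cos(theta) = 1*0.9703 + 2*0.2419 = 1.45
v' = -1.70*e1 - 3.00*e2 + 1.45*e3


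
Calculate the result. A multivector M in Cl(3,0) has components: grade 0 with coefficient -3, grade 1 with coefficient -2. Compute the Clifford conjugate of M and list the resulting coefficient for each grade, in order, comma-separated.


Clifford conjugate sign for grade k: (-1)^(k(k+1)/2)
Grade 0: (-1)^(0*1/2) = (-1)^0 = 1, coeff -3 -> -3
Grade 1: (-1)^(1*2/2) = (-1)^1 = -1, coeff -2 -> 2
Conjugated coefficients: -3, 2


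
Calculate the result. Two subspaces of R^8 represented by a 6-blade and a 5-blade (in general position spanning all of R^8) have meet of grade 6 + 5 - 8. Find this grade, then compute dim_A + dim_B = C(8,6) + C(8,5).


Meet grade = grade(A) + grade(B) - n
= 6 + 5 - 8 = 3
C(8,6) = 28
C(8,5) = 56
dim_A + dim_B = 28 + 56 = 84


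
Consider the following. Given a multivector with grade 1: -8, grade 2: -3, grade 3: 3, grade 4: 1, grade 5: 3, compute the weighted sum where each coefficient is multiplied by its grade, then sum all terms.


Grade-weighted sum = sum of grade_k * coefficient_k
1*(-8) = -8
2*(-3) = -6
3*3 = 9
4*1 = 4
5*3 = 15
Total = -8 + (-6) + 9 + 4 + 15 = 14


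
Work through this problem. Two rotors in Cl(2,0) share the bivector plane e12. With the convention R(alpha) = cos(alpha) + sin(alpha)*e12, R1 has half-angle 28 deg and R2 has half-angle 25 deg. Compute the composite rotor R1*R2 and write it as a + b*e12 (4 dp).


Same-plane rotors commute and their half-angles add:
R1*R2 = cos(a1 + a2) + sin(a1 + a2)*e12.
a1 + a2 = 28 + 25 = 53 deg
cos(53 deg) = 0.6018
sin(53 deg) = 0.7986
R1*R2 = 0.6018 + 0.7986*e12


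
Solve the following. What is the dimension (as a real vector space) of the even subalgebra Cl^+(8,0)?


Even subalgebra dimension = 2^(n-1)
n = 8 + 0 = 8
2^(8 - 1) = 2^7 = 128
Verification: sum of C(8,k) for even k = 1 + 28 + 70 + 28 + 1 = 128
Result = 128


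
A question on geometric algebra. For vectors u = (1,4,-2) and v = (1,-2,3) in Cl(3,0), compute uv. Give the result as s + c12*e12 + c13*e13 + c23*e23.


In Cl(3,0): e_i^2 = 1, e_ie_j = -e_je_i for i != j.
Scalar part = u . v = 1*1 + 4*(-2) + (-2)*3
= 1 + (-8) + (-6) = -13
e12 coeff = 1*(-2) - 4*1 = -2 - 4 = -6
e13 coeff = 1*3 - (-2)*1 = 3 - (-2) = 5
e23 coeff = 4*3 - (-2)*(-2) = 12 - 4 = 8
uv = -13 - 6*e12 + 5*e13 + 8*e23


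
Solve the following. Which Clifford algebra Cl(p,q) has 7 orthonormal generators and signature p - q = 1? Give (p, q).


We need p + q = 7 and p - q = 1.
Adding: 2p = 7 + 1 = 8, so p = 4.
Then q = 7 - 4 = 3.
(p, q) = (4, 3)


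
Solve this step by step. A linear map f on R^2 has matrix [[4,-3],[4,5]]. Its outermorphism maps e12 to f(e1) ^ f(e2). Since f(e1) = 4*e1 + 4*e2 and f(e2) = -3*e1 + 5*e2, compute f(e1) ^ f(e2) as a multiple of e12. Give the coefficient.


The outermorphism of a linear map f sends e1^e2 to f(e1)^f(e2).
f(e1) = 4*e1 + 4*e2
f(e2) = -3*e1 + 5*e2
f(e1) ^ f(e2) = (4*e1 + 4*e2) ^ (-3*e1 + 5*e2)
= 4*5*e12 + 4*(-3)*e21
= (20 - (-12))*e12
= 32*e12
Coefficient = 32


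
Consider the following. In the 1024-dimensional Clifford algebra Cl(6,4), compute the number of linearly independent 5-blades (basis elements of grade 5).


Number of grade-k basis blades in Cl(p,q) with n = p + q is C(n, k).
n = 6 + 4 = 10
C(10, 5) = 10! / (5! * 5!)
= 3628800 / (120 * 120)
= 252


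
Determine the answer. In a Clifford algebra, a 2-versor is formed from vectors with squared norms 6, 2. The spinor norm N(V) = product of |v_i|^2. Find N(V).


Spinor norm N(V) = |v1|^2 * |v2|^2 * ... * |v2|^2
= 6 * 2
Running product: 6, 12
N(V) = 12


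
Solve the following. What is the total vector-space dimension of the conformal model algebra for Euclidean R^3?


The conformal model of R^3 uses Cl(4,1): the 3 Euclidean generators plus two extra orthogonal generators e+ (e+^2 = +1) and e- (e-^2 = -1), from which the null vectors e0, einf are built.
Number of generators m = 3 + 2 = 5.
dim Cl(p,q) = 2^m = 2^5 = 32


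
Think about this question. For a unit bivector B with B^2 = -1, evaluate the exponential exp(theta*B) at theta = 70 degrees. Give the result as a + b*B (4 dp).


For a unit bivector B with B^2 = -1, the exponential series gives
e^(theta*B) = cos(theta) + sin(theta)*B (the GA analogue of Euler's formula).
theta = 70 degrees = 1.22173 rad
cos(70 deg) = 0.3420
sin(70 deg) = 0.9397
exp(theta*B) = 0.3420 + 0.9397*B


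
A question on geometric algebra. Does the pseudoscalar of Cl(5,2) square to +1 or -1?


The pseudoscalar I = e1...e_n (product of all n generators) of Cl(p,q) satisfies I^2 = (-1)^(q + n(n-1)/2).
p = 5, q = 2, n = p + q = 7
n(n-1)/2 = 7 * 6 / 2 = 21
Exponent = q + n(n-1)/2 = 2 + 21 = 23
I^2 = (-1)^23 = -1


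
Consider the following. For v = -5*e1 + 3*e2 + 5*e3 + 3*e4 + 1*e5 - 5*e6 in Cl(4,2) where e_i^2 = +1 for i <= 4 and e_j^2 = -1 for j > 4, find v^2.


v^2 = sum of c_i^2 * e_i^2
Positive signature terms (e_i^2 = +1): (-5)^2 + 3^2 + 5^2 + 3^2 = 68
Negative signature terms (e_j^2 = -1): 1^2 + (-5)^2 = 26
v^2 = 68 - 26 = 42


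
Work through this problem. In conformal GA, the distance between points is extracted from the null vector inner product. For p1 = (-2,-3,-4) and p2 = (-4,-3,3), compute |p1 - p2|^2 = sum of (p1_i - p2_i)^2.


p1 - p2 = (2, 0, -7)
|p1 - p2|^2 = 2^2 + 0^2 + (-7)^2
= 4 + 0 + 49
= 53


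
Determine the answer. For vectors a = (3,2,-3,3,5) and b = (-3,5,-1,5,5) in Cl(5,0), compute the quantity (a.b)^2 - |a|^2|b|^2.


a . b = 3*(-3) + 2*5 + (-3)*(-1) + 3*5 + 5*5
= -9 + 10 + 3 + 15 + 25 = 44
|a|^2 = 3^2 + 2^2 + (-3)^2 + 3^2 + 5^2 = 56
|b|^2 = (-3)^2 + 5^2 + (-1)^2 + 5^2 + 5^2 = 85
(a.b)^2 = 44^2 = 1936
|a|^2 * |b|^2 = 56 * 85 = 4760
Result = 1936 - 4760 = -2824


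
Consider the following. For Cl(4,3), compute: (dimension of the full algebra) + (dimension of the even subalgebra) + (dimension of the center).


n = 4 + 3 = 7
Total dim = 2^7 = 128
Even subalgebra dim = 2^6 = 64
n is odd, so center dim = 2
Sum = 128 + 64 + 2 = 194


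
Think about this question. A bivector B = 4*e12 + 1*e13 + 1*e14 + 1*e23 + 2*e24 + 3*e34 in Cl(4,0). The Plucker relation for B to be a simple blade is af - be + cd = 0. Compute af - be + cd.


Plucker relation: af - be + cd
a*f = 4*3 = 12
b*e = 1*2 = 2
c*d = 1*1 = 1
af - be + cd = 12 - 2 + 1
= 11


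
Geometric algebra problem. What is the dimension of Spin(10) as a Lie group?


Spin(n) double-covers SO(n); both have Lie algebra so(n) of dimension n(n-1)/2.
n = 10
n(n-1) = 10 * 9 = 90
dim Spin(10) = 90/2 = 45


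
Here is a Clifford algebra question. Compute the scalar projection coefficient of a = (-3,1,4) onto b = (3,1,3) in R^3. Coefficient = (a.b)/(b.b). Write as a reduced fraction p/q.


Projection coefficient = (a . b) / (b . b)
a . b = (-3)*3 + 1*1 + 4*3
= -9 + 1 + 12 = 4
b . b = 3^2 + 1^2 + 3^2
= 9 + 1 + 9 = 19
Coefficient = 4/19
In lowest terms: 4/19


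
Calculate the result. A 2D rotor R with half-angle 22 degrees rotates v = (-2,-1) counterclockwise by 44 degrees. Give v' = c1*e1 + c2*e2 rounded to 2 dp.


Rotor R = cos(22deg) - sin(22deg)*e12
Rotation angle theta = 2 * 22 = 44 degrees
v' = R*v*~R rotates v by theta.
cos(44deg) = 0.7193, sin(44deg) = 0.6947
v'_1 = -2*cos(44deg) - (-1)*sin(44deg)
= -2*0.7193 - (-1)*0.6947
= -0.74
v'_2 = -2*sin(44deg) + (-1)*cos(44deg)
= -2*0.6947 + (-1)*0.7193
= -2.11
v' = -0.74*e1 - 2.11*e2


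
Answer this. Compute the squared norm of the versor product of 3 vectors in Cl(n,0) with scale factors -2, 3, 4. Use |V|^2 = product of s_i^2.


Each vector v_i has |v_i|^2 = s_i^2
Squared scales: (-2)^2 = 4, 3^2 = 9, 4^2 = 16
|V|^2 = 4 * 9 * 16
= 576


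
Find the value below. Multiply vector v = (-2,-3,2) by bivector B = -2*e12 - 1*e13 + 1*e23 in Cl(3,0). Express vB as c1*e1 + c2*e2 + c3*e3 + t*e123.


vB has grade-1 (vector) and grade-3 (trivector) parts: vB = (v _| B) + (v ^ B).
Vector part <vB>_1:
  e1: -v2*b12 - v3*b13 = -(-3)*(-2) - (2)*(-1) = -4
  e2: v1*b12 - v3*b23 = (-2)*(-2) - (2)*(1) = 2
  e3: v1*b13 + v2*b23 = (-2)*(-1) + (-3)*(1) = -1
Trivector part <vB>_3:
  e123: v1*b23 - v2*b13 + v3*b12 = (-2)*(1) - (-3)*(-1) + (2)*(-2) = -9
vB = -4*e1 + 2*e2 - 1*e3 - 9*e123


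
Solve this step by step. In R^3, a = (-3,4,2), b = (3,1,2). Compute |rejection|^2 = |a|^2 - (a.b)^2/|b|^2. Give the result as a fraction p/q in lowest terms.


|a|^2 = (-3)^2 + 4^2 + 2^2 = 29
|b|^2 = 3^2 + 1^2 + 2^2 = 14
a . b = (-3)*3 + 4*1 + 2*2 = -1
(a.b)^2 = (-1)^2 = 1
|rej|^2 = 29 - 1/14
= (406 - 1)/14
= 405/14
In lowest terms: 405/14


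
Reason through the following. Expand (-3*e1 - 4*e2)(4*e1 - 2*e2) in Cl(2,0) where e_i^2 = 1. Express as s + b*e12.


Expand: (-3*e1 - 4*e2)(4*e1 - 2*e2)
= (-3)*4*e1e1 + (-3)*(-2)*e1e2 + (-4)*4*e2e1 + (-4)*(-2)*e2e2
Using e1^2 = e2^2 = 1, e2e1 = -e1e2:
Scalar part s = (-3)*4 + (-4)*(-2) = -12 + 8 = -4
Bivector part b = (-3)*(-2) - (-4)*4 = 6 - (-16) = 22
uv = -4 + 22*e12


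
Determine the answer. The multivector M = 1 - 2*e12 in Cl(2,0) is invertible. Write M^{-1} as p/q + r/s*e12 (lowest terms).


M = 1 - 2*e12, where e12^2 = -1.
Since M commutes with its reverse ~M = a - b*e12, M * ~M = a^2 - b^2*e12^2 = a^2 + b^2.
So M^{-1} = ~M / (a^2 + b^2) = (a - b*e12)/(a^2 + b^2).
a^2 + b^2 = 1 + 4 = 5
Scalar part = 1/5 = 1/5
Bivector coeff = 2/5 = 2/5
M^{-1} = 1/5 + 2/5*e12


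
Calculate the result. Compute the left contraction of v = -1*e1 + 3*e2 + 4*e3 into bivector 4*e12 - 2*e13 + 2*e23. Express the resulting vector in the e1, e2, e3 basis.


Left contraction v _| B = <vB>_1 (grade-1 part of the geometric product vB).
Using e1_|e12 = e2, e2_|e12 = -e1, e1_|e13 = e3, e3_|e13 = -e1, e2_|e23 = e3, e3_|e23 = -e2:
e1 coeff: -v2*b12 - v3*b13 = -(3)*(4) - (4)*(-2) = -4
e2 coeff: v1*b12 - v3*b23 = (-1)*(4) - (4)*(2) = -12
e3 coeff: v1*b13 + v2*b23 = (-1)*(-2) + (3)*(2) = 8
v _| B = -4*e1 - 12*e2 + 8*e3


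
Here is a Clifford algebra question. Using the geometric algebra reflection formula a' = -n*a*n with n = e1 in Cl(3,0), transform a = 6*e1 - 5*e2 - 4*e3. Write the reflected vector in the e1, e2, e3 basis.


Reflection formula: a' = -n*a*n, with n = e1 (unit vector, n^2 = 1).
For reflection through hyperplane perp to e1:
The component along e1 flips sign, others stay.
a = (6, -5, -4)
a' = (-6, -5, -4)
a' = -6*e1 - 5*e2 - 4*e3


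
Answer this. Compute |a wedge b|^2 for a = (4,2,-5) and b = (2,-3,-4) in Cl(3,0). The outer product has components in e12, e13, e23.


a wedge b = (a1*b2 - a2*b1)*e12 + (a1*b3 - a3*b1)*e13 + (a2*b3 - a3*b2)*e23
e12 coeff: 4*(-3) - 2*2 = -12 - 4 = -16
e13 coeff: 4*(-4) - (-5)*2 = -16 - (-10) = -6
e23 coeff: 2*(-4) - (-5)*(-3) = -8 - 15 = -23
|a wedge b|^2 = (-16)^2 + (-6)^2 + (-23)^2
= 256 + 36 + 529
= 821


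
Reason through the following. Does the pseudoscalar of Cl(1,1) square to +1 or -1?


The pseudoscalar I = e1...e_n (product of all n generators) of Cl(p,q) satisfies I^2 = (-1)^(q + n(n-1)/2).
p = 1, q = 1, n = p + q = 2
n(n-1)/2 = 2 * 1 / 2 = 1
Exponent = q + n(n-1)/2 = 1 + 1 = 2
I^2 = (-1)^2 = +1


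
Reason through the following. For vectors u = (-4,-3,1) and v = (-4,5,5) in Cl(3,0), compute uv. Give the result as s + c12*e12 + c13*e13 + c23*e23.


In Cl(3,0): e_i^2 = 1, e_ie_j = -e_je_i for i != j.
Scalar part = u . v = (-4)*(-4) + (-3)*5 + 1*5
= 16 + (-15) + 5 = 6
e12 coeff = (-4)*5 - (-3)*(-4) = -20 - 12 = -32
e13 coeff = (-4)*5 - 1*(-4) = -20 - (-4) = -16
e23 coeff = (-3)*5 - 1*5 = -15 - 5 = -20
uv = 6 - 32*e12 - 16*e13 - 20*e23


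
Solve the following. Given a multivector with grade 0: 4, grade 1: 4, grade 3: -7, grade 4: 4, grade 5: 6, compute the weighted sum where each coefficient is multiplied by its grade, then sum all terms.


Grade-weighted sum = sum of grade_k * coefficient_k
0*4 = 0
1*4 = 4
3*(-7) = -21
4*4 = 16
5*6 = 30
Total = 0 + 4 + (-21) + 16 + 30 = 29


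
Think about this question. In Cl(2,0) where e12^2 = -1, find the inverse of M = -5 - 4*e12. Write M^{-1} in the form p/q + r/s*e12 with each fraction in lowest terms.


M = -5 - 4*e12, where e12^2 = -1.
Since M commutes with its reverse ~M = a - b*e12, M * ~M = a^2 - b^2*e12^2 = a^2 + b^2.
So M^{-1} = ~M / (a^2 + b^2) = (a - b*e12)/(a^2 + b^2).
a^2 + b^2 = 25 + 16 = 41
Scalar part = -5/41 = -5/41
Bivector coeff = 4/41 = 4/41
M^{-1} = -5/41 + 4/41*e12


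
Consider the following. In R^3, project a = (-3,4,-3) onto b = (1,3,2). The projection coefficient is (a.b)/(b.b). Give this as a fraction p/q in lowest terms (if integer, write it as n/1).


Projection coefficient = (a . b) / (b . b)
a . b = (-3)*1 + 4*3 + (-3)*2
= -3 + 12 + (-6) = 3
b . b = 1^2 + 3^2 + 2^2
= 1 + 9 + 4 = 14
Coefficient = 3/14
In lowest terms: 3/14


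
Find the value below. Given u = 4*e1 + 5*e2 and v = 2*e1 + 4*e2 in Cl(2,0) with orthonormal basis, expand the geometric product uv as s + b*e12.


Expand: (4*e1 + 5*e2)(2*e1 + 4*e2)
= 4*2*e1e1 + 4*4*e1e2 + 5*2*e2e1 + 5*4*e2e2
Using e1^2 = e2^2 = 1, e2e1 = -e1e2:
Scalar part s = 4*2 + 5*4 = 8 + 20 = 28
Bivector part b = 4*4 - 5*2 = 16 - 10 = 6
uv = 28 + 6*e12


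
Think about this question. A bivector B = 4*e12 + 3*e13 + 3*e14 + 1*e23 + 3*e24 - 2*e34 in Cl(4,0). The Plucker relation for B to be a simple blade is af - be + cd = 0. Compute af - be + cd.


Plucker relation: af - be + cd
a*f = 4*(-2) = -8
b*e = 3*3 = 9
c*d = 3*1 = 3
af - be + cd = -8 - 9 + 3
= -14


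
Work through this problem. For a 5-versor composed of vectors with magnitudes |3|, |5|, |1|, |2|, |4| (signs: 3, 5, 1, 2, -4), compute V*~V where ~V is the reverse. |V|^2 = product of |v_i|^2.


Each vector v_i has |v_i|^2 = s_i^2
Squared scales: 3^2 = 9, 5^2 = 25, 1^2 = 1, 2^2 = 4, (-4)^2 = 16
|V|^2 = 9 * 25 * 1 * 4 * 16
= 14400


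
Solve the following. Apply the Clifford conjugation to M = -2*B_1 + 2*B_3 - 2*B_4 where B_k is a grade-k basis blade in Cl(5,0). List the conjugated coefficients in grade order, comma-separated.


Clifford conjugate sign for grade k: (-1)^(k(k+1)/2)
Grade 1: (-1)^(1*2/2) = (-1)^1 = -1, coeff -2 -> 2
Grade 3: (-1)^(3*4/2) = (-1)^6 = 1, coeff 2 -> 2
Grade 4: (-1)^(4*5/2) = (-1)^10 = 1, coeff -2 -> -2
Conjugated coefficients: 2, 2, -2


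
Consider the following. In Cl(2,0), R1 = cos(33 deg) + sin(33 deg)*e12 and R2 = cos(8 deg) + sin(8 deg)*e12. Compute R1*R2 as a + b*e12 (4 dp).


Same-plane rotors commute and their half-angles add:
R1*R2 = cos(a1 + a2) + sin(a1 + a2)*e12.
a1 + a2 = 33 + 8 = 41 deg
cos(41 deg) = 0.7547
sin(41 deg) = 0.6561
R1*R2 = 0.7547 + 0.6561*e12


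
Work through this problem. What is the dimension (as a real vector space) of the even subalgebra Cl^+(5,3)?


Even subalgebra dimension = 2^(n-1)
n = 5 + 3 = 8
2^(8 - 1) = 2^7 = 128
Verification: sum of C(8,k) for even k = 1 + 28 + 70 + 28 + 1 = 128
Result = 128


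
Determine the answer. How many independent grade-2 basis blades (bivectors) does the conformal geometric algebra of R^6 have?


The conformal model of R^6 uses Cl(7,1) with m = 6 + 2 = 8 generators.
Number of grade-2 blades = C(m, 2) = C(8, 2)
= 8*7/2 = 28


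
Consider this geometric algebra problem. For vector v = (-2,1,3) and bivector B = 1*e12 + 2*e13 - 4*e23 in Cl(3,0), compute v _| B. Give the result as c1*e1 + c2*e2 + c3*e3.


Left contraction v _| B = <vB>_1 (grade-1 part of the geometric product vB).
Using e1_|e12 = e2, e2_|e12 = -e1, e1_|e13 = e3, e3_|e13 = -e1, e2_|e23 = e3, e3_|e23 = -e2:
e1 coeff: -v2*b12 - v3*b13 = -(1)*(1) - (3)*(2) = -7
e2 coeff: v1*b12 - v3*b23 = (-2)*(1) - (3)*(-4) = 10
e3 coeff: v1*b13 + v2*b23 = (-2)*(2) + (1)*(-4) = -8
v _| B = -7*e1 + 10*e2 - 8*e3


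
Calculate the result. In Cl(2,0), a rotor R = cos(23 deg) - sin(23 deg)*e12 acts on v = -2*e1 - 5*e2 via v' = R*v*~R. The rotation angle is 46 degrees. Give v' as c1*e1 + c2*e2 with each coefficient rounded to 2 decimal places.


Rotor R = cos(23deg) - sin(23deg)*e12
Rotation angle theta = 2 * 23 = 46 degrees
v' = R*v*~R rotates v by theta.
cos(46deg) = 0.6947, sin(46deg) = 0.7193
v'_1 = -2*cos(46deg) - (-5)*sin(46deg)
= -2*0.6947 - (-5)*0.7193
= 2.21
v'_2 = -2*sin(46deg) + (-5)*cos(46deg)
= -2*0.7193 + (-5)*0.6947
= -4.91
v' = 2.21*e1 - 4.91*e2


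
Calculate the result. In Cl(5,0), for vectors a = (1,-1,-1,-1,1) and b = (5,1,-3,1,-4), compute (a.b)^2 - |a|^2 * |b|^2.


a . b = 1*5 + (-1)*1 + (-1)*(-3) + (-1)*1 + 1*(-4)
= 5 + (-1) + 3 + (-1) + (-4) = 2
|a|^2 = 1^2 + (-1)^2 + (-1)^2 + (-1)^2 + 1^2 = 5
|b|^2 = 5^2 + 1^2 + (-3)^2 + 1^2 + (-4)^2 = 52
(a.b)^2 = 2^2 = 4
|a|^2 * |b|^2 = 5 * 52 = 260
Result = 4 - 260 = -256


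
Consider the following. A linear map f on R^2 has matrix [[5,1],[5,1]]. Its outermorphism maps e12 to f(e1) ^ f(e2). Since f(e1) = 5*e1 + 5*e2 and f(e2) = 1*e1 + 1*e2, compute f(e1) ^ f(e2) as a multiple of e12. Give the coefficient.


The outermorphism of a linear map f sends e1^e2 to f(e1)^f(e2).
f(e1) = 5*e1 + 5*e2
f(e2) = 1*e1 + 1*e2
f(e1) ^ f(e2) = (5*e1 + 5*e2) ^ (1*e1 + 1*e2)
= 5*1*e12 + 5*1*e21
= (5 - 5)*e12
= 0*e12
Coefficient = 0


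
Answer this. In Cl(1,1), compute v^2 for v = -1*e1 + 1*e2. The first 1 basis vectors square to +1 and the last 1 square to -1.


v^2 = sum of c_i^2 * e_i^2
Positive signature terms (e_i^2 = +1): (-1)^2 = 1
Negative signature terms (e_j^2 = -1): 1^2 = 1
v^2 = 1 - 1 = 0


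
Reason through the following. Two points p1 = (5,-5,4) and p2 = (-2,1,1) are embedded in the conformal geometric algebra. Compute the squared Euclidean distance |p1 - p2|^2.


p1 - p2 = (7, -6, 3)
|p1 - p2|^2 = 7^2 + (-6)^2 + 3^2
= 49 + 36 + 9
= 94


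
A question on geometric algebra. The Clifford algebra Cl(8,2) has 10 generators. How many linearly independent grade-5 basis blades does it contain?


Number of grade-k basis blades in Cl(p,q) with n = p + q is C(n, k).
n = 8 + 2 = 10
C(10, 5) = 10! / (5! * 5!)
= 3628800 / (120 * 120)
= 252


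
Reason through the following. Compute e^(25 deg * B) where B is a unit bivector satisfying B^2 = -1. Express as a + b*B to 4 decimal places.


For a unit bivector B with B^2 = -1, the exponential series gives
e^(theta*B) = cos(theta) + sin(theta)*B (the GA analogue of Euler's formula).
theta = 25 degrees = 0.436332 rad
cos(25 deg) = 0.9063
sin(25 deg) = 0.4226
exp(theta*B) = 0.9063 + 0.4226*B


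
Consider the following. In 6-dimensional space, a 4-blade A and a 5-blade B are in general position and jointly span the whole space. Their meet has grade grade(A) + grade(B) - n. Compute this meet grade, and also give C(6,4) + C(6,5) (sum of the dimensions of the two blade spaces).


Meet grade = grade(A) + grade(B) - n
= 4 + 5 - 6 = 3
C(6,4) = 15
C(6,5) = 6
dim_A + dim_B = 15 + 6 = 21


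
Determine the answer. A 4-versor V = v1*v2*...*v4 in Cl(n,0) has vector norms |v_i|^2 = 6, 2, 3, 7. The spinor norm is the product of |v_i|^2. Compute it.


Spinor norm N(V) = |v1|^2 * |v2|^2 * ... * |v4|^2
= 6 * 2 * 3 * 7
Running product: 6, 12, 36, 252
N(V) = 252


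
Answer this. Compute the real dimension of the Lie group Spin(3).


Spin(n) double-covers SO(n); both have Lie algebra so(n) of dimension n(n-1)/2.
n = 3
n(n-1) = 3 * 2 = 6
dim Spin(3) = 6/2 = 3
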